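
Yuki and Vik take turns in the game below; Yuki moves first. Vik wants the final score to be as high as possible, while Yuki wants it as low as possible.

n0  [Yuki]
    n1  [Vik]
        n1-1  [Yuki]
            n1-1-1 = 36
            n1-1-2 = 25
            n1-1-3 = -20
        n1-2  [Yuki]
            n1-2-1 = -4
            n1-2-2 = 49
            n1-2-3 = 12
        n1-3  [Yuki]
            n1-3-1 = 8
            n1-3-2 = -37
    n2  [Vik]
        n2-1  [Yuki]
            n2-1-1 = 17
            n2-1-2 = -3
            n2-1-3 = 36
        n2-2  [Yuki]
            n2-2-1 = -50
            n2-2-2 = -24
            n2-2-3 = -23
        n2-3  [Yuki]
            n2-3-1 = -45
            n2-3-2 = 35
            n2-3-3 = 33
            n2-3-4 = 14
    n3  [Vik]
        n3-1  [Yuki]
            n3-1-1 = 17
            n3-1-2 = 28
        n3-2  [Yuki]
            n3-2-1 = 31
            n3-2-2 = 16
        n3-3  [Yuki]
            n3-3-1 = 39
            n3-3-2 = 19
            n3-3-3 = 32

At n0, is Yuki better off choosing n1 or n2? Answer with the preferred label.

n1-1 (Yuki): min(36, 25, -20) = -20
n1-2 (Yuki): min(-4, 49, 12) = -4
n1-3 (Yuki): min(8, -37) = -37
n1 (Vik): max(-20, -4, -37) = -4
n2-1 (Yuki): min(17, -3, 36) = -3
n2-2 (Yuki): min(-50, -24, -23) = -50
n2-3 (Yuki): min(-45, 35, 33, 14) = -45
n2 (Vik): max(-3, -50, -45) = -3
Yuki prefers the lower value; n1=-4, n2=-3. n1 is better since -4 < -3.

n1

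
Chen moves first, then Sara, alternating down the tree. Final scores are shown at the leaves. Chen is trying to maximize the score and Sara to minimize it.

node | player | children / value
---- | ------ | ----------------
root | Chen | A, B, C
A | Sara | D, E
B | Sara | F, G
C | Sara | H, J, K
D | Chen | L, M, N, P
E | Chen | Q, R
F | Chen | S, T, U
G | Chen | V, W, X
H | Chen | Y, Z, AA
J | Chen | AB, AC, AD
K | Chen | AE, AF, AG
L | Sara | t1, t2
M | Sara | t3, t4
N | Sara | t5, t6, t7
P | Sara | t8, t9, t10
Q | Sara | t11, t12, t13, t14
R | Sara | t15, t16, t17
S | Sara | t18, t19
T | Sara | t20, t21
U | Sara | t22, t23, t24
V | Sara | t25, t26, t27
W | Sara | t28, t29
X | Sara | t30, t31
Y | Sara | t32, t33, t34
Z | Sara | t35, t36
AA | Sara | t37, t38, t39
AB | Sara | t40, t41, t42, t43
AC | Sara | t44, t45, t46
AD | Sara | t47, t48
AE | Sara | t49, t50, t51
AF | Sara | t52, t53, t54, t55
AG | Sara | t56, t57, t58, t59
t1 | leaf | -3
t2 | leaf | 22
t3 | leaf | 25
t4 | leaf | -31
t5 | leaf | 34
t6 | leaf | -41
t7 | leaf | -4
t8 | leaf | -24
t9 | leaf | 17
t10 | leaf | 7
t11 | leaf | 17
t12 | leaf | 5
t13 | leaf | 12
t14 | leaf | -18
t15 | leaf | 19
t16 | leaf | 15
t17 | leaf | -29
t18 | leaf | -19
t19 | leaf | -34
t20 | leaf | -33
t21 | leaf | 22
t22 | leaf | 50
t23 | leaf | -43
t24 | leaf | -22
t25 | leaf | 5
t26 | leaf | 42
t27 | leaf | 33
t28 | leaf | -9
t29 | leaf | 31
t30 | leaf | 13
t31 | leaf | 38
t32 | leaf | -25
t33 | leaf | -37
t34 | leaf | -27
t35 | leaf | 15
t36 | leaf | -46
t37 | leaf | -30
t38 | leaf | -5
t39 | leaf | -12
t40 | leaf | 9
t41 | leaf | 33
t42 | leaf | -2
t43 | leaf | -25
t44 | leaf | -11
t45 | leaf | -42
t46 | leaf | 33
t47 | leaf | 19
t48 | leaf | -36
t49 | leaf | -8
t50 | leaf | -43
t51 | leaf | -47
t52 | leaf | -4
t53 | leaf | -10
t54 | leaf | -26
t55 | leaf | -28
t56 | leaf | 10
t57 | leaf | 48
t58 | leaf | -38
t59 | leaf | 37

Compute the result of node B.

S (Sara): min(-19, -34) = -34
T (Sara): min(-33, 22) = -33
U (Sara): min(50, -43, -22) = -43
F (Chen): max(-34, -33, -43) = -33
V (Sara): min(5, 42, 33) = 5
W (Sara): min(-9, 31) = -9
X (Sara): min(13, 38) = 13
G (Chen): max(5, -9, 13) = 13
B (Sara): min(-33, 13) = -33

-33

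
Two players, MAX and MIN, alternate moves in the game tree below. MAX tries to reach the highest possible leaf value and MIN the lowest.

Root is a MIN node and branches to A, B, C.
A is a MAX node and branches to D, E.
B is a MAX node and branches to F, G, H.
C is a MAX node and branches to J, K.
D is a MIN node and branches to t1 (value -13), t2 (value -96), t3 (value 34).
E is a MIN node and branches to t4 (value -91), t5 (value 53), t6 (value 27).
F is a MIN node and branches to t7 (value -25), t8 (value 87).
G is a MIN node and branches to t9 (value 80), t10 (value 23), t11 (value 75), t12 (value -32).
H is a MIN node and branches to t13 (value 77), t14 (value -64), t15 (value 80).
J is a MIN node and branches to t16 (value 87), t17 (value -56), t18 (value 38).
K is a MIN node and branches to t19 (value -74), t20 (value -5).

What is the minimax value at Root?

D (MIN): min(-13, -96, 34) = -96
E (MIN): min(-91, 53, 27) = -91
A (MAX): max(-96, -91) = -91
F (MIN): min(-25, 87) = -25
G (MIN): min(80, 23, 75, -32) = -32
H (MIN): min(77, -64, 80) = -64
B (MAX): max(-25, -32, -64) = -25
J (MIN): min(87, -56, 38) = -56
K (MIN): min(-74, -5) = -74
C (MAX): max(-56, -74) = -56
Root (MIN): min(-91, -25, -56) = -91

-91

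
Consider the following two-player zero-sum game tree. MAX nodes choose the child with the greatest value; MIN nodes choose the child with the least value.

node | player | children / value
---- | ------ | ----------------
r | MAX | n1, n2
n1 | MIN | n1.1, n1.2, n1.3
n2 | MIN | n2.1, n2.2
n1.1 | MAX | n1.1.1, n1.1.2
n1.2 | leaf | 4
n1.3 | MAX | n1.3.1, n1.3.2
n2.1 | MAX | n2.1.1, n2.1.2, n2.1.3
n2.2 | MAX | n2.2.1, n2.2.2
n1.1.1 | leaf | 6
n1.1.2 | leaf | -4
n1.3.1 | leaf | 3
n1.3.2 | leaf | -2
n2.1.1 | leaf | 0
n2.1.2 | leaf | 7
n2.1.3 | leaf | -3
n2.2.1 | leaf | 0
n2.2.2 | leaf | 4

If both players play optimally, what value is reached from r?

n1.1 (MAX): max(6, -4) = 6
n1.3 (MAX): max(3, -2) = 3
n1 (MIN): min(6, 4, 3) = 3
n2.1 (MAX): max(0, 7, -3) = 7
n2.2 (MAX): max(0, 4) = 4
n2 (MIN): min(7, 4) = 4
r (MAX): max(3, 4) = 4

4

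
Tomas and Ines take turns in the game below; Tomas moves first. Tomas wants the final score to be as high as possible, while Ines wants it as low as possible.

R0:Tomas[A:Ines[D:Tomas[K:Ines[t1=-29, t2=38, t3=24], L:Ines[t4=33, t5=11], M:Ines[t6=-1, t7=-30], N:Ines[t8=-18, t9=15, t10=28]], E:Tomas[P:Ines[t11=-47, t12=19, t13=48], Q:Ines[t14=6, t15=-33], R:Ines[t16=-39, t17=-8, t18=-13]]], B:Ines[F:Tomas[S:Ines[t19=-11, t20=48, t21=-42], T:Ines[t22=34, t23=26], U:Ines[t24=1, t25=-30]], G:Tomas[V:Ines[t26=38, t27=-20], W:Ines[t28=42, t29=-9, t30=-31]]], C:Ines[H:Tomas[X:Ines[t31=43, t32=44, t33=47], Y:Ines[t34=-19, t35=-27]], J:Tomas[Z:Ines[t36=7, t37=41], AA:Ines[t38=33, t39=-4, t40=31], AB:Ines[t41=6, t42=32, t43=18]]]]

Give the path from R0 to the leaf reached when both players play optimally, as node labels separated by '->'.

K (Ines): min(-29, 38, 24) = -29
L (Ines): min(33, 11) = 11
M (Ines): min(-1, -30) = -30
N (Ines): min(-18, 15, 28) = -18
D (Tomas): max(-29, 11, -30, -18) = 11
P (Ines): min(-47, 19, 48) = -47
Q (Ines): min(6, -33) = -33
R (Ines): min(-39, -8, -13) = -39
E (Tomas): max(-47, -33, -39) = -33
A (Ines): min(11, -33) = -33
S (Ines): min(-11, 48, -42) = -42
T (Ines): min(34, 26) = 26
U (Ines): min(1, -30) = -30
F (Tomas): max(-42, 26, -30) = 26
V (Ines): min(38, -20) = -20
W (Ines): min(42, -9, -31) = -31
G (Tomas): max(-20, -31) = -20
B (Ines): min(26, -20) = -20
X (Ines): min(43, 44, 47) = 43
Y (Ines): min(-19, -27) = -27
H (Tomas): max(43, -27) = 43
Z (Ines): min(7, 41) = 7
AA (Ines): min(33, -4, 31) = -4
AB (Ines): min(6, 32, 18) = 6
J (Tomas): max(7, -4, 6) = 7
C (Ines): min(43, 7) = 7
R0 (Tomas): max(-33, -20, 7) = 7
At R0, Tomas picks C (highest: 7).
At C, Ines picks J (lowest: 7).
At J, Tomas picks Z (highest: 7).
At Z, Ines picks t36 (lowest: 7).
Terminal value 7.

R0 -> C -> J -> Z -> t36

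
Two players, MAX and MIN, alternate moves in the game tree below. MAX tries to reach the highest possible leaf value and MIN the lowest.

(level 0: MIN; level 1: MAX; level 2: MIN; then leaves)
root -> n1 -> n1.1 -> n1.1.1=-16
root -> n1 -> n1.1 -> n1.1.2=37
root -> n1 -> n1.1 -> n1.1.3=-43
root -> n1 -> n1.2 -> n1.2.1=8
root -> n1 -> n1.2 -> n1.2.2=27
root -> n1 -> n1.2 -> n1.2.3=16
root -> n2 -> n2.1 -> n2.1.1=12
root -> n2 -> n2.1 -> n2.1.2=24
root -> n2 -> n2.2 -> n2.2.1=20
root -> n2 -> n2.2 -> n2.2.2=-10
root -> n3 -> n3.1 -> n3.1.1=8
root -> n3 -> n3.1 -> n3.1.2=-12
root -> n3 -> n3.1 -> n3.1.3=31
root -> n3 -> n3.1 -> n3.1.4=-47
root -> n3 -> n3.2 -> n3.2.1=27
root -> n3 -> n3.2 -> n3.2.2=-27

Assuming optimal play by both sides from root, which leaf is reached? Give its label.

n3.2.2

n1.1 (MIN): min(-16, 37, -43) = -43
n1.2 (MIN): min(8, 27, 16) = 8
n1 (MAX): max(-43, 8) = 8
n2.1 (MIN): min(12, 24) = 12
n2.2 (MIN): min(20, -10) = -10
n2 (MAX): max(12, -10) = 12
n3.1 (MIN): min(8, -12, 31, -47) = -47
n3.2 (MIN): min(27, -27) = -27
n3 (MAX): max(-47, -27) = -27
root (MIN): min(8, 12, -27) = -27
At root, MIN picks n3 (lowest: -27).
At n3, MAX picks n3.2 (highest: -27).
At n3.2, MIN picks n3.2.2 (lowest: -27).
Terminal value -27.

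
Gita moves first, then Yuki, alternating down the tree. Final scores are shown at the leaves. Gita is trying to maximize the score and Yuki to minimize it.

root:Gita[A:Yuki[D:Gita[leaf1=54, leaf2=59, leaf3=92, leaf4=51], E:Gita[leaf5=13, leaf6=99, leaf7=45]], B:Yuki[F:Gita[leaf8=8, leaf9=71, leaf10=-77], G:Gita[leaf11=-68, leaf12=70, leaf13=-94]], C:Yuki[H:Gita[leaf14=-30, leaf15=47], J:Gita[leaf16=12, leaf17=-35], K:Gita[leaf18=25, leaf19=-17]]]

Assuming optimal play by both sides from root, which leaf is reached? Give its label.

leaf3

D (Gita): max(54, 59, 92, 51) = 92
E (Gita): max(13, 99, 45) = 99
A (Yuki): min(92, 99) = 92
F (Gita): max(8, 71, -77) = 71
G (Gita): max(-68, 70, -94) = 70
B (Yuki): min(71, 70) = 70
H (Gita): max(-30, 47) = 47
J (Gita): max(12, -35) = 12
K (Gita): max(25, -17) = 25
C (Yuki): min(47, 12, 25) = 12
root (Gita): max(92, 70, 12) = 92
At root, Gita picks A (highest: 92).
At A, Yuki picks D (lowest: 92).
At D, Gita picks leaf3 (highest: 92).
Terminal value 92.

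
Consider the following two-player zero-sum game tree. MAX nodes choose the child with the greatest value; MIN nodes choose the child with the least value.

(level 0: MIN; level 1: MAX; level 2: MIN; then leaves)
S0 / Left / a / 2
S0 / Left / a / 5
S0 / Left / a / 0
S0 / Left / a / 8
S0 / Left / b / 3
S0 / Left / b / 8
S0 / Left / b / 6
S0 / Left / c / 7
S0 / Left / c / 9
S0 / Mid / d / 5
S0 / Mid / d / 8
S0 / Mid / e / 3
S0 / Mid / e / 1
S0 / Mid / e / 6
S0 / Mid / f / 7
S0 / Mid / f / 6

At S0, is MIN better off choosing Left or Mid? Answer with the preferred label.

Mid

a (MIN): min(2, 5, 0, 8) = 0
b (MIN): min(3, 8, 6) = 3
c (MIN): min(7, 9) = 7
Left (MAX): max(0, 3, 7) = 7
d (MIN): min(5, 8) = 5
e (MIN): min(3, 1, 6) = 1
f (MIN): min(7, 6) = 6
Mid (MAX): max(5, 1, 6) = 6
MIN prefers the lower value; Left=7, Mid=6. Mid is better since 6 < 7.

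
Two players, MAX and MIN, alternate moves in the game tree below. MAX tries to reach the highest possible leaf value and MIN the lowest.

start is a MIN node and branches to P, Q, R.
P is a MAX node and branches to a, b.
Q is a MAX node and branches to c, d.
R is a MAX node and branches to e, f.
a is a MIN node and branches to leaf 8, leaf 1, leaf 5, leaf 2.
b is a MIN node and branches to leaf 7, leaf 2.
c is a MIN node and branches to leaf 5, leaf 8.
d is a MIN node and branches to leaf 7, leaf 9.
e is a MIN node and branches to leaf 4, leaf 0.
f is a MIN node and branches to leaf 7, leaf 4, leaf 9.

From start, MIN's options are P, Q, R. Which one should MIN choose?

a (MIN): min(8, 1, 5, 2) = 1
b (MIN): min(7, 2) = 2
P (MAX): max(1, 2) = 2
c (MIN): min(5, 8) = 5
d (MIN): min(7, 9) = 7
Q (MAX): max(5, 7) = 7
e (MIN): min(4, 0) = 0
f (MIN): min(7, 4, 9) = 4
R (MAX): max(0, 4) = 4
start (MIN): min(2, 7, 4) = 2
MIN at start wants the lowest of {P=2, Q=7, R=4}, so chooses P.

P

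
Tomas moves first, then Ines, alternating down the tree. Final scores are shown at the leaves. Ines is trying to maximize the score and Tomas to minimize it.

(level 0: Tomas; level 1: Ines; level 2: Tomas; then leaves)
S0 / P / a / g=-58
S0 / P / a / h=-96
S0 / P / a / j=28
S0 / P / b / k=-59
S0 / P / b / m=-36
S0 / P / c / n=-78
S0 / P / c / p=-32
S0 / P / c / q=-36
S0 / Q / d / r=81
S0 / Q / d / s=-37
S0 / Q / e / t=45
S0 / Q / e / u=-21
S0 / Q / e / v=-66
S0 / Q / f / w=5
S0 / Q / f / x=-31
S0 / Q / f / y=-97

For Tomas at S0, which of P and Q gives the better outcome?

P

a (Tomas): min(-58, -96, 28) = -96
b (Tomas): min(-59, -36) = -59
c (Tomas): min(-78, -32, -36) = -78
P (Ines): max(-96, -59, -78) = -59
d (Tomas): min(81, -37) = -37
e (Tomas): min(45, -21, -66) = -66
f (Tomas): min(5, -31, -97) = -97
Q (Ines): max(-37, -66, -97) = -37
Tomas prefers the lower value; P=-59, Q=-37. P is better since -59 < -37.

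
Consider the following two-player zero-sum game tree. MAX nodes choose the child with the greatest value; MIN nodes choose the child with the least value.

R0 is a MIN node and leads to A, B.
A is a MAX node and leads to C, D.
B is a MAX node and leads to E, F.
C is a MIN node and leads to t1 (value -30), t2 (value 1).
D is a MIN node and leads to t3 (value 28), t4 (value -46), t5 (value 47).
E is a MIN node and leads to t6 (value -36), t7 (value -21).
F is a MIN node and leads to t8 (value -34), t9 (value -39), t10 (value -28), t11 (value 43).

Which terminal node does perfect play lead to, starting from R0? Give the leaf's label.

C (MIN): min(-30, 1) = -30
D (MIN): min(28, -46, 47) = -46
A (MAX): max(-30, -46) = -30
E (MIN): min(-36, -21) = -36
F (MIN): min(-34, -39, -28, 43) = -39
B (MAX): max(-36, -39) = -36
R0 (MIN): min(-30, -36) = -36
At R0, MIN picks B (lowest: -36).
At B, MAX picks E (highest: -36).
At E, MIN picks t6 (lowest: -36).
Terminal value -36.

t6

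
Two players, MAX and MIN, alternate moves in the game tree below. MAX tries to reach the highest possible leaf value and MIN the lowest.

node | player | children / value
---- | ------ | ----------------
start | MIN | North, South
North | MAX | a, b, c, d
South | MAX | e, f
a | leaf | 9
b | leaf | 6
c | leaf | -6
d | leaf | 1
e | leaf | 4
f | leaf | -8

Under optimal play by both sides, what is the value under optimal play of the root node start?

4

North (MAX): max(9, 6, -6, 1) = 9
South (MAX): max(4, -8) = 4
start (MIN): min(9, 4) = 4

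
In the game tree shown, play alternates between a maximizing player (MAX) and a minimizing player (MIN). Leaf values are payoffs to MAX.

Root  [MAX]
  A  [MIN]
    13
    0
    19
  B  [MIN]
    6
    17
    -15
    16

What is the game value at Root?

A (MIN): min(13, 0, 19) = 0
B (MIN): min(6, 17, -15, 16) = -15
Root (MAX): max(0, -15) = 0

0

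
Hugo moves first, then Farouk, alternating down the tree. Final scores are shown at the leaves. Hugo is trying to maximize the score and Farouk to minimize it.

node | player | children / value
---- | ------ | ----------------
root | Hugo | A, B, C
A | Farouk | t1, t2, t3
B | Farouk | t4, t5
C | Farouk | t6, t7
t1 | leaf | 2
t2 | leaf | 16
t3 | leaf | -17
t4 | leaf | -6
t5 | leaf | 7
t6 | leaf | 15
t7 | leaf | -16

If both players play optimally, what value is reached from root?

A (Farouk): min(2, 16, -17) = -17
B (Farouk): min(-6, 7) = -6
C (Farouk): min(15, -16) = -16
root (Hugo): max(-17, -6, -16) = -6

-6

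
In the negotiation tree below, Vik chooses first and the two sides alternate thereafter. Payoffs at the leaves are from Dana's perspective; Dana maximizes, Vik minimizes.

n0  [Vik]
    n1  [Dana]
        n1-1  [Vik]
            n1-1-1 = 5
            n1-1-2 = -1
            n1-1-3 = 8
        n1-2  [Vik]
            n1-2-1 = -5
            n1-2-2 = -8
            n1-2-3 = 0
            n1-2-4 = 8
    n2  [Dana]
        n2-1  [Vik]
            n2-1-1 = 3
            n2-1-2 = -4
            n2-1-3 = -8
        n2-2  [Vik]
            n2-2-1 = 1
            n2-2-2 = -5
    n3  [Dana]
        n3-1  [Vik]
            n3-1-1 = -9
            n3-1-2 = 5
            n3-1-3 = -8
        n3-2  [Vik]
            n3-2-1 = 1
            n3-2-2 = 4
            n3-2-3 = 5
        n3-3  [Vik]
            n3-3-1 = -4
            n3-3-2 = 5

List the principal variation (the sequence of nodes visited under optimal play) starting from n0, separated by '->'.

n0 -> n2 -> n2-2 -> n2-2-2

n1-1 (Vik): min(5, -1, 8) = -1
n1-2 (Vik): min(-5, -8, 0, 8) = -8
n1 (Dana): max(-1, -8) = -1
n2-1 (Vik): min(3, -4, -8) = -8
n2-2 (Vik): min(1, -5) = -5
n2 (Dana): max(-8, -5) = -5
n3-1 (Vik): min(-9, 5, -8) = -9
n3-2 (Vik): min(1, 4, 5) = 1
n3-3 (Vik): min(-4, 5) = -4
n3 (Dana): max(-9, 1, -4) = 1
n0 (Vik): min(-1, -5, 1) = -5
At n0, Vik picks n2 (lowest: -5).
At n2, Dana picks n2-2 (highest: -5).
At n2-2, Vik picks n2-2-2 (lowest: -5).
Terminal value -5.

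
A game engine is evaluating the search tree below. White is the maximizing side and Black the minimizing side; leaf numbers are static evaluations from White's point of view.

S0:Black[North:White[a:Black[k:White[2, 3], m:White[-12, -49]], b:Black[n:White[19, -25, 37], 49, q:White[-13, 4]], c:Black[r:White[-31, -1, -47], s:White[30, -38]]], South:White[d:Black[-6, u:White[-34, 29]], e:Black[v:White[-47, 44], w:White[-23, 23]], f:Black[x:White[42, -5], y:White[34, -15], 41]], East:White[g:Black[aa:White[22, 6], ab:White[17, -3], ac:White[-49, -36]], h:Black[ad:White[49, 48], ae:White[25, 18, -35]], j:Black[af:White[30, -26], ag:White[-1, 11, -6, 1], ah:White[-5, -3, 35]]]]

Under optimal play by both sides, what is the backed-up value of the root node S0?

4

k (White): max(2, 3) = 3
m (White): max(-12, -49) = -12
a (Black): min(3, -12) = -12
n (White): max(19, -25, 37) = 37
q (White): max(-13, 4) = 4
b (Black): min(37, 49, 4) = 4
r (White): max(-31, -1, -47) = -1
s (White): max(30, -38) = 30
c (Black): min(-1, 30) = -1
North (White): max(-12, 4, -1) = 4
u (White): max(-34, 29) = 29
d (Black): min(-6, 29) = -6
v (White): max(-47, 44) = 44
w (White): max(-23, 23) = 23
e (Black): min(44, 23) = 23
x (White): max(42, -5) = 42
y (White): max(34, -15) = 34
f (Black): min(42, 34, 41) = 34
South (White): max(-6, 23, 34) = 34
aa (White): max(22, 6) = 22
ab (White): max(17, -3) = 17
ac (White): max(-49, -36) = -36
g (Black): min(22, 17, -36) = -36
ad (White): max(49, 48) = 49
ae (White): max(25, 18, -35) = 25
h (Black): min(49, 25) = 25
af (White): max(30, -26) = 30
ag (White): max(-1, 11, -6, 1) = 11
ah (White): max(-5, -3, 35) = 35
j (Black): min(30, 11, 35) = 11
East (White): max(-36, 25, 11) = 25
S0 (Black): min(4, 34, 25) = 4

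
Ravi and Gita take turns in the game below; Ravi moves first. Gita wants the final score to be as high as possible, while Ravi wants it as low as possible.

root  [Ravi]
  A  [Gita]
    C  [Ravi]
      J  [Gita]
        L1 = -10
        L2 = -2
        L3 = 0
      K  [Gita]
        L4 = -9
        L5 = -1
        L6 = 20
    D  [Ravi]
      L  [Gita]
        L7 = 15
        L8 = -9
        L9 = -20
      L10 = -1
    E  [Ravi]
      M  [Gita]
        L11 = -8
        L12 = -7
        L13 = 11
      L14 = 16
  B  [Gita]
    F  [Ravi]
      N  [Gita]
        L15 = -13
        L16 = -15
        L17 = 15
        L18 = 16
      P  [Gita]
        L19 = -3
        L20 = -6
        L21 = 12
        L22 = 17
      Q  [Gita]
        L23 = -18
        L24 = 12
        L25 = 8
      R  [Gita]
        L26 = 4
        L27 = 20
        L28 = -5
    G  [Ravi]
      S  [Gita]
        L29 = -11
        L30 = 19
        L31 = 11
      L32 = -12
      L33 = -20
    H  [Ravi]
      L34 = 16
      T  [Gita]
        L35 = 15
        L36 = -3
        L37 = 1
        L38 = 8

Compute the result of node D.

-1

L (Gita): max(15, -9, -20) = 15
D (Ravi): min(15, -1) = -1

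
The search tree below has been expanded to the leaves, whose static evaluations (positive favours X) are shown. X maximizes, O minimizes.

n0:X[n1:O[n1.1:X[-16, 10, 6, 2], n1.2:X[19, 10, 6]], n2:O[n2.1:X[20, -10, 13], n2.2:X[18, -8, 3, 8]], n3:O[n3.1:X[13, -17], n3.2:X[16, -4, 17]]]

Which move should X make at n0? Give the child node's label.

n2

n1.1 (X): max(-16, 10, 6, 2) = 10
n1.2 (X): max(19, 10, 6) = 19
n1 (O): min(10, 19) = 10
n2.1 (X): max(20, -10, 13) = 20
n2.2 (X): max(18, -8, 3, 8) = 18
n2 (O): min(20, 18) = 18
n3.1 (X): max(13, -17) = 13
n3.2 (X): max(16, -4, 17) = 17
n3 (O): min(13, 17) = 13
n0 (X): max(10, 18, 13) = 18
X at n0 wants the highest of {n1=10, n2=18, n3=13}, so chooses n2.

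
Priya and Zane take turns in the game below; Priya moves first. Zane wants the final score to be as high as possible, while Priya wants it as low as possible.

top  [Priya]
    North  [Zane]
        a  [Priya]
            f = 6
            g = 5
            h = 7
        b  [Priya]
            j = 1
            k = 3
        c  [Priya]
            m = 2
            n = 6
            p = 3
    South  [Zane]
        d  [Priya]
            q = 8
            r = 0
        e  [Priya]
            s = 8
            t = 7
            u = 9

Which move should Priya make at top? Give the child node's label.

North

a (Priya): min(6, 5, 7) = 5
b (Priya): min(1, 3) = 1
c (Priya): min(2, 6, 3) = 2
North (Zane): max(5, 1, 2) = 5
d (Priya): min(8, 0) = 0
e (Priya): min(8, 7, 9) = 7
South (Zane): max(0, 7) = 7
top (Priya): min(5, 7) = 5
Priya at top wants the lowest of {North=5, South=7}, so chooses North.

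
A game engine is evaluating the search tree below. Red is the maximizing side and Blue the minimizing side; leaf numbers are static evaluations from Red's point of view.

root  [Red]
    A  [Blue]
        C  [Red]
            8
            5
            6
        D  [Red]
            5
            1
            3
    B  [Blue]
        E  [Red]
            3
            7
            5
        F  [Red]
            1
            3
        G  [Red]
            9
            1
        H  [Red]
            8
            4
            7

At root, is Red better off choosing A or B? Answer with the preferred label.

C (Red): max(8, 5, 6) = 8
D (Red): max(5, 1, 3) = 5
A (Blue): min(8, 5) = 5
E (Red): max(3, 7, 5) = 7
F (Red): max(1, 3) = 3
G (Red): max(9, 1) = 9
H (Red): max(8, 4, 7) = 8
B (Blue): min(7, 3, 9, 8) = 3
Red prefers the higher value; A=5, B=3. A is better since 5 > 3.

A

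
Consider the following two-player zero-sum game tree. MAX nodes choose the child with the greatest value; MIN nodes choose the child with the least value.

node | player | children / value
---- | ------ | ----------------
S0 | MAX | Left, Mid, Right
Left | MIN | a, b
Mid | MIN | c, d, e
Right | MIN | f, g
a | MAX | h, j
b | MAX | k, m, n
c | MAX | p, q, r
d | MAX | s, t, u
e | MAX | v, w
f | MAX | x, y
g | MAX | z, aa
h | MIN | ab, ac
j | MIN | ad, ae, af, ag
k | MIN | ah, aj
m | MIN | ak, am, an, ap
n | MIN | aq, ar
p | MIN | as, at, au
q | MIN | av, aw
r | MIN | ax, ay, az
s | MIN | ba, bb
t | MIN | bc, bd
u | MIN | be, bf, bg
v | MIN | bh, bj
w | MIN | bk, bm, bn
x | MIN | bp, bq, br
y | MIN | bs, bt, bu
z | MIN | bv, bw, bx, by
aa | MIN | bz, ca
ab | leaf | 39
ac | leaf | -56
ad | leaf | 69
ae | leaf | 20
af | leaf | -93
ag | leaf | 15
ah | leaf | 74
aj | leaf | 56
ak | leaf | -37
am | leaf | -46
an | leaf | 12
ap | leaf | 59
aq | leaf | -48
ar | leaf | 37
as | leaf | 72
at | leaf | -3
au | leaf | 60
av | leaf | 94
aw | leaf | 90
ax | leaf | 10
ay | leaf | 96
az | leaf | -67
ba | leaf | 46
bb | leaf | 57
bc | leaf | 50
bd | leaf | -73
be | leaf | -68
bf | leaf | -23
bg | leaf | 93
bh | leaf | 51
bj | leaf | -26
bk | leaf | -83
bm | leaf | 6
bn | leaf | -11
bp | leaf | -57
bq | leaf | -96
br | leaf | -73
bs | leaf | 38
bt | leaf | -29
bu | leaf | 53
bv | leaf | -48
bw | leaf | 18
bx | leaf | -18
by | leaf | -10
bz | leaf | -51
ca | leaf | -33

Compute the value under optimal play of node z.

z (MIN): min(-48, 18, -18, -10) = -48

-48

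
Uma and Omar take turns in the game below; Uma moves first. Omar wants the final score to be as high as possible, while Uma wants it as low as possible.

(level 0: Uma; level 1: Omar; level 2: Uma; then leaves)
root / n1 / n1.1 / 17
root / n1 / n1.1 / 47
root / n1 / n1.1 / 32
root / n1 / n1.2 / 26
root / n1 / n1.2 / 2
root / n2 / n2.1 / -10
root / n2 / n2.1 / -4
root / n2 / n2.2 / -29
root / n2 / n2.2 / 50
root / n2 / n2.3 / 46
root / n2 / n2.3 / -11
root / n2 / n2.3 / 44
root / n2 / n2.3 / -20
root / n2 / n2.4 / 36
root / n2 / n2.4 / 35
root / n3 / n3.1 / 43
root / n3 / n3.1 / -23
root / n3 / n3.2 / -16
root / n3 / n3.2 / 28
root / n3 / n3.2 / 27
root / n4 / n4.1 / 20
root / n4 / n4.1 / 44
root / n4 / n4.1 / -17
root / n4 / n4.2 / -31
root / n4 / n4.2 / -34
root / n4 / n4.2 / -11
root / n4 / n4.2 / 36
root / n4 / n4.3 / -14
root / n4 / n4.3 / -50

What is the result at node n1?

17

n1.1 (Uma): min(17, 47, 32) = 17
n1.2 (Uma): min(26, 2) = 2
n1 (Omar): max(17, 2) = 17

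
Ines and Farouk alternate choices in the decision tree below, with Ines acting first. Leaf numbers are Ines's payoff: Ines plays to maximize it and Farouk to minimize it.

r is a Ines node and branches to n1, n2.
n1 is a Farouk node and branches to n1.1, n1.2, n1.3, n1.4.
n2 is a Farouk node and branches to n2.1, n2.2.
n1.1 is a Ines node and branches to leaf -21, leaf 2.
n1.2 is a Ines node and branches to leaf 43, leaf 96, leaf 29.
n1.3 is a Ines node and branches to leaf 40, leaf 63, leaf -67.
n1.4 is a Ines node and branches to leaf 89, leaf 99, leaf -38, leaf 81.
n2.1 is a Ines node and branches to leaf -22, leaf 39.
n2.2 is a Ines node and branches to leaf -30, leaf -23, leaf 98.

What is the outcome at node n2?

n2.1 (Ines): max(-22, 39) = 39
n2.2 (Ines): max(-30, -23, 98) = 98
n2 (Farouk): min(39, 98) = 39

39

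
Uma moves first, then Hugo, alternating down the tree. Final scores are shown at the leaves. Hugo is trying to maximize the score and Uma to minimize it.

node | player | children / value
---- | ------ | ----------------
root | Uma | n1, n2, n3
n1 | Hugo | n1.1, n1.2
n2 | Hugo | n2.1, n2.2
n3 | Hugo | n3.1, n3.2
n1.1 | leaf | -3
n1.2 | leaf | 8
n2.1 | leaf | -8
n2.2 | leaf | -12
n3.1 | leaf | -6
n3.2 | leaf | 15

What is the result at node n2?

-8

n2 (Hugo): max(-8, -12) = -8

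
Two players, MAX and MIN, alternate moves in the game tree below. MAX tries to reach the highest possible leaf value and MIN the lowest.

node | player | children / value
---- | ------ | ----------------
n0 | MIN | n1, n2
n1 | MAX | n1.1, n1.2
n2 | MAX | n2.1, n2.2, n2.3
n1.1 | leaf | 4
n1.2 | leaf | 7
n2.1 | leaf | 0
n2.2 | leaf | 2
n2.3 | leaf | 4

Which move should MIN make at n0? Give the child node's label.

n1 (MAX): max(4, 7) = 7
n2 (MAX): max(0, 2, 4) = 4
n0 (MIN): min(7, 4) = 4
MIN at n0 wants the lowest of {n1=7, n2=4}, so chooses n2.

n2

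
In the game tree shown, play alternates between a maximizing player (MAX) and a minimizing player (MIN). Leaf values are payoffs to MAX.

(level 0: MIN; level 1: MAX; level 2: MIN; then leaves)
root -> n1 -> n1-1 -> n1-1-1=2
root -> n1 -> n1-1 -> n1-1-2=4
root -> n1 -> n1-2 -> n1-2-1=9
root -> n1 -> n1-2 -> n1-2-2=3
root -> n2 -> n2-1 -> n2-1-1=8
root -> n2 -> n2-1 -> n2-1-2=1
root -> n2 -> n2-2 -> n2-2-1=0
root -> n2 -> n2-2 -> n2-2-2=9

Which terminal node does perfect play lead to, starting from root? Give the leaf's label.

n2-1-2

n1-1 (MIN): min(2, 4) = 2
n1-2 (MIN): min(9, 3) = 3
n1 (MAX): max(2, 3) = 3
n2-1 (MIN): min(8, 1) = 1
n2-2 (MIN): min(0, 9) = 0
n2 (MAX): max(1, 0) = 1
root (MIN): min(3, 1) = 1
At root, MIN picks n2 (lowest: 1).
At n2, MAX picks n2-1 (highest: 1).
At n2-1, MIN picks n2-1-2 (lowest: 1).
Terminal value 1.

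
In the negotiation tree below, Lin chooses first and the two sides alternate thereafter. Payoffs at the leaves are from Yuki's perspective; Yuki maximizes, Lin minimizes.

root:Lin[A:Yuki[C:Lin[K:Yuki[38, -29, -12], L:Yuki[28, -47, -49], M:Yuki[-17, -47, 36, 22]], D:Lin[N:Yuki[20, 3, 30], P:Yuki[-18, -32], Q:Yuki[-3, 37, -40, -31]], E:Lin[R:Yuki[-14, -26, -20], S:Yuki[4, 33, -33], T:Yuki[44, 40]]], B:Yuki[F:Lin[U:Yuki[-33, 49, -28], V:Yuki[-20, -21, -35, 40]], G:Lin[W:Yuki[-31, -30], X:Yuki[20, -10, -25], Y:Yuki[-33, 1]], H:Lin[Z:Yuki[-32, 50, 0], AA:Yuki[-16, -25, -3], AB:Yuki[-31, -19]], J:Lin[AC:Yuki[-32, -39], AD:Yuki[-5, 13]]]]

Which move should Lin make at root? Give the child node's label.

K (Yuki): max(38, -29, -12) = 38
L (Yuki): max(28, -47, -49) = 28
M (Yuki): max(-17, -47, 36, 22) = 36
C (Lin): min(38, 28, 36) = 28
N (Yuki): max(20, 3, 30) = 30
P (Yuki): max(-18, -32) = -18
Q (Yuki): max(-3, 37, -40, -31) = 37
D (Lin): min(30, -18, 37) = -18
R (Yuki): max(-14, -26, -20) = -14
S (Yuki): max(4, 33, -33) = 33
T (Yuki): max(44, 40) = 44
E (Lin): min(-14, 33, 44) = -14
A (Yuki): max(28, -18, -14) = 28
U (Yuki): max(-33, 49, -28) = 49
V (Yuki): max(-20, -21, -35, 40) = 40
F (Lin): min(49, 40) = 40
W (Yuki): max(-31, -30) = -30
X (Yuki): max(20, -10, -25) = 20
Y (Yuki): max(-33, 1) = 1
G (Lin): min(-30, 20, 1) = -30
Z (Yuki): max(-32, 50, 0) = 50
AA (Yuki): max(-16, -25, -3) = -3
AB (Yuki): max(-31, -19) = -19
H (Lin): min(50, -3, -19) = -19
AC (Yuki): max(-32, -39) = -32
AD (Yuki): max(-5, 13) = 13
J (Lin): min(-32, 13) = -32
B (Yuki): max(40, -30, -19, -32) = 40
root (Lin): min(28, 40) = 28
Lin at root wants the lowest of {A=28, B=40}, so chooses A.

A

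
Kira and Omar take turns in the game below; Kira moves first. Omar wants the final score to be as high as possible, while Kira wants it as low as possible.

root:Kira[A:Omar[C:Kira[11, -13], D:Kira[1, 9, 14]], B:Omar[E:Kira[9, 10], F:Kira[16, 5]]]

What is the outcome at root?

C (Kira): min(11, -13) = -13
D (Kira): min(1, 9, 14) = 1
A (Omar): max(-13, 1) = 1
E (Kira): min(9, 10) = 9
F (Kira): min(16, 5) = 5
B (Omar): max(9, 5) = 9
root (Kira): min(1, 9) = 1

1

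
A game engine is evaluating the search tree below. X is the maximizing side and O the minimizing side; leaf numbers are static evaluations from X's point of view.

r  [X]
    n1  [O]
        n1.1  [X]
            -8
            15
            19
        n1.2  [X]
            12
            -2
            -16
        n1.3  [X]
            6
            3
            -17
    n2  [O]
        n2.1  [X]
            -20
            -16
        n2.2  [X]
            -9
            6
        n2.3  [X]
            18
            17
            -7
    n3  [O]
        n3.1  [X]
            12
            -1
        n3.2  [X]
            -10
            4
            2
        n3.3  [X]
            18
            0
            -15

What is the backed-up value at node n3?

n3.1 (X): max(12, -1) = 12
n3.2 (X): max(-10, 4, 2) = 4
n3.3 (X): max(18, 0, -15) = 18
n3 (O): min(12, 4, 18) = 4

4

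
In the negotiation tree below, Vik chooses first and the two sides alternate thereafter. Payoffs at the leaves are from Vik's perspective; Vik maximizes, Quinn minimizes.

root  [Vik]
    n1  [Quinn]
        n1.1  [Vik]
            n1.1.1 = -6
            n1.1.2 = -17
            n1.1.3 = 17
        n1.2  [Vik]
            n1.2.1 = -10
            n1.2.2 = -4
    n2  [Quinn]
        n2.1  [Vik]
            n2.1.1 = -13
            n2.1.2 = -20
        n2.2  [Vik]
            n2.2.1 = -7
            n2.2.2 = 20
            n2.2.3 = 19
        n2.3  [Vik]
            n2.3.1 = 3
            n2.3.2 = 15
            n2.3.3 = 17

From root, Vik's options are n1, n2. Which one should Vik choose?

n1.1 (Vik): max(-6, -17, 17) = 17
n1.2 (Vik): max(-10, -4) = -4
n1 (Quinn): min(17, -4) = -4
n2.1 (Vik): max(-13, -20) = -13
n2.2 (Vik): max(-7, 20, 19) = 20
n2.3 (Vik): max(3, 15, 17) = 17
n2 (Quinn): min(-13, 20, 17) = -13
root (Vik): max(-4, -13) = -4
Vik at root wants the highest of {n1=-4, n2=-13}, so chooses n1.

n1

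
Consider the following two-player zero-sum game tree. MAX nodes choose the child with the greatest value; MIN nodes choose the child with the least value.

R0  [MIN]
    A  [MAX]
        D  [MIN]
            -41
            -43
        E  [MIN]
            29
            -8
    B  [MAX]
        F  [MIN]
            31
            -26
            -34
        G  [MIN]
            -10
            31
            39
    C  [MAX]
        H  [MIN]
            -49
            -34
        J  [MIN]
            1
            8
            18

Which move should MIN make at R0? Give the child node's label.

B

D (MIN): min(-41, -43) = -43
E (MIN): min(29, -8) = -8
A (MAX): max(-43, -8) = -8
F (MIN): min(31, -26, -34) = -34
G (MIN): min(-10, 31, 39) = -10
B (MAX): max(-34, -10) = -10
H (MIN): min(-49, -34) = -49
J (MIN): min(1, 8, 18) = 1
C (MAX): max(-49, 1) = 1
R0 (MIN): min(-8, -10, 1) = -10
MIN at R0 wants the lowest of {A=-8, B=-10, C=1}, so chooses B.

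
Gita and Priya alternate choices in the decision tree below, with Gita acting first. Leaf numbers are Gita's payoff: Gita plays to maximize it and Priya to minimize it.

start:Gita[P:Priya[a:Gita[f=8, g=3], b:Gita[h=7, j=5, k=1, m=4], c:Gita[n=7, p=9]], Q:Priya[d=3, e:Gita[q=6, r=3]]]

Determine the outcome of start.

7

a (Gita): max(8, 3) = 8
b (Gita): max(7, 5, 1, 4) = 7
c (Gita): max(7, 9) = 9
P (Priya): min(8, 7, 9) = 7
e (Gita): max(6, 3) = 6
Q (Priya): min(3, 6) = 3
start (Gita): max(7, 3) = 7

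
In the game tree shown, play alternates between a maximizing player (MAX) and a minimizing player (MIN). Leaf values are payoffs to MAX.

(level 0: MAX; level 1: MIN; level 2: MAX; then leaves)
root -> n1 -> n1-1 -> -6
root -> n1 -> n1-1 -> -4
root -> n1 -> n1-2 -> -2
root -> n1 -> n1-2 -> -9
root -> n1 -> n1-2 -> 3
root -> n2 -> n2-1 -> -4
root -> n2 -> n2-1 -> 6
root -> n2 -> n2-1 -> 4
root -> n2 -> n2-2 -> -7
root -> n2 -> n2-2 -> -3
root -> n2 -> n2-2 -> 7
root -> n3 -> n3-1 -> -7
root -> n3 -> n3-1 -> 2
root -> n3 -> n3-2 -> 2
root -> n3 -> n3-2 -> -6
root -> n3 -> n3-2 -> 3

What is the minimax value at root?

n1-1 (MAX): max(-6, -4) = -4
n1-2 (MAX): max(-2, -9, 3) = 3
n1 (MIN): min(-4, 3) = -4
n2-1 (MAX): max(-4, 6, 4) = 6
n2-2 (MAX): max(-7, -3, 7) = 7
n2 (MIN): min(6, 7) = 6
n3-1 (MAX): max(-7, 2) = 2
n3-2 (MAX): max(2, -6, 3) = 3
n3 (MIN): min(2, 3) = 2
root (MAX): max(-4, 6, 2) = 6

6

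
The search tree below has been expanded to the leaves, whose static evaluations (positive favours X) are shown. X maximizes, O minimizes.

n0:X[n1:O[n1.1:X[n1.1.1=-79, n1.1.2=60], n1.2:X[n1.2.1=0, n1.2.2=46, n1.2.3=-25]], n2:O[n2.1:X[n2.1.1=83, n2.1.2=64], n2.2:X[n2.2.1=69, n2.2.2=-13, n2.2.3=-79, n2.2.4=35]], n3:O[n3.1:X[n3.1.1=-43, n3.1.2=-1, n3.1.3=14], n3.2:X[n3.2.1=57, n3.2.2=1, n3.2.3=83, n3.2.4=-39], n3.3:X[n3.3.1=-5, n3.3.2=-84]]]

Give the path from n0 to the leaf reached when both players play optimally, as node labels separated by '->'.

n0 -> n2 -> n2.2 -> n2.2.1

n1.1 (X): max(-79, 60) = 60
n1.2 (X): max(0, 46, -25) = 46
n1 (O): min(60, 46) = 46
n2.1 (X): max(83, 64) = 83
n2.2 (X): max(69, -13, -79, 35) = 69
n2 (O): min(83, 69) = 69
n3.1 (X): max(-43, -1, 14) = 14
n3.2 (X): max(57, 1, 83, -39) = 83
n3.3 (X): max(-5, -84) = -5
n3 (O): min(14, 83, -5) = -5
n0 (X): max(46, 69, -5) = 69
At n0, X picks n2 (highest: 69).
At n2, O picks n2.2 (lowest: 69).
At n2.2, X picks n2.2.1 (highest: 69).
Terminal value 69.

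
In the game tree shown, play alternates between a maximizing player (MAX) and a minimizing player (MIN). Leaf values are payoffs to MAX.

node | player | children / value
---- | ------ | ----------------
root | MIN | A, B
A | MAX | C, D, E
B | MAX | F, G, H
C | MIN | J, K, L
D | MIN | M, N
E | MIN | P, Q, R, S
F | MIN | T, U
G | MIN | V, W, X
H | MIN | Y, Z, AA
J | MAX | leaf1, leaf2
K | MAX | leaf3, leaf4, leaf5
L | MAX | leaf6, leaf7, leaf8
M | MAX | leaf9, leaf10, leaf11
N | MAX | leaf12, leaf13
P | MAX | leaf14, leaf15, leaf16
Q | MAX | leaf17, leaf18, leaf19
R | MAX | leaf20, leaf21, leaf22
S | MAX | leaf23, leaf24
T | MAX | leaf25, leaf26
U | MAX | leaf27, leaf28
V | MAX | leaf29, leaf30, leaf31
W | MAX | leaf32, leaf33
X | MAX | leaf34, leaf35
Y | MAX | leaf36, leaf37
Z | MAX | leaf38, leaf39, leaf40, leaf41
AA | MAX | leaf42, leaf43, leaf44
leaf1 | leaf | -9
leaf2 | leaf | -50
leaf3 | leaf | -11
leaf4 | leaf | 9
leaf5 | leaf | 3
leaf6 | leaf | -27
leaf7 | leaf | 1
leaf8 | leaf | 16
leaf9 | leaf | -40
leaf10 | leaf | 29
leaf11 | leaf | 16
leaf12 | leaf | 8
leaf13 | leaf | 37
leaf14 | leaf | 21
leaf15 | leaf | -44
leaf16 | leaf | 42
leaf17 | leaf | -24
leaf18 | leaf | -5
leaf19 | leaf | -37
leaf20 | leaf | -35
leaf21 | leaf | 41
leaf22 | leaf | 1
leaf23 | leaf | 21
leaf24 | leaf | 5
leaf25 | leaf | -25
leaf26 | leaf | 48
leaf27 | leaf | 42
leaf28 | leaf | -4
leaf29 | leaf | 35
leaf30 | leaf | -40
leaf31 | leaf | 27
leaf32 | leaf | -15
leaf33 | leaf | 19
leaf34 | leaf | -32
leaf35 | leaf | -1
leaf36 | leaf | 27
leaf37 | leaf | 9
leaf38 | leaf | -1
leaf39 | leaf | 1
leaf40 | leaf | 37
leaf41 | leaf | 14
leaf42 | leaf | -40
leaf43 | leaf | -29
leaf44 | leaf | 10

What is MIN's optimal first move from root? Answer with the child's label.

J (MAX): max(-9, -50) = -9
K (MAX): max(-11, 9, 3) = 9
L (MAX): max(-27, 1, 16) = 16
C (MIN): min(-9, 9, 16) = -9
M (MAX): max(-40, 29, 16) = 29
N (MAX): max(8, 37) = 37
D (MIN): min(29, 37) = 29
P (MAX): max(21, -44, 42) = 42
Q (MAX): max(-24, -5, -37) = -5
R (MAX): max(-35, 41, 1) = 41
S (MAX): max(21, 5) = 21
E (MIN): min(42, -5, 41, 21) = -5
A (MAX): max(-9, 29, -5) = 29
T (MAX): max(-25, 48) = 48
U (MAX): max(42, -4) = 42
F (MIN): min(48, 42) = 42
V (MAX): max(35, -40, 27) = 35
W (MAX): max(-15, 19) = 19
X (MAX): max(-32, -1) = -1
G (MIN): min(35, 19, -1) = -1
Y (MAX): max(27, 9) = 27
Z (MAX): max(-1, 1, 37, 14) = 37
AA (MAX): max(-40, -29, 10) = 10
H (MIN): min(27, 37, 10) = 10
B (MAX): max(42, -1, 10) = 42
root (MIN): min(29, 42) = 29
MIN at root wants the lowest of {A=29, B=42}, so chooses A.

A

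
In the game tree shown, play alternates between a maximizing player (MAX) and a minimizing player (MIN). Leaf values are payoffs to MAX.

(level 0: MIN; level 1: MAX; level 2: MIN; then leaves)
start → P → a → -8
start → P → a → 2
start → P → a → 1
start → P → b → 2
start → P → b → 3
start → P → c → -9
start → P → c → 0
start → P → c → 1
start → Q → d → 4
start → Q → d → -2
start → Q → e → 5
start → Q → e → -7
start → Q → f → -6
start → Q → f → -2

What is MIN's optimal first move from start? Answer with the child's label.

Q

a (MIN): min(-8, 2, 1) = -8
b (MIN): min(2, 3) = 2
c (MIN): min(-9, 0, 1) = -9
P (MAX): max(-8, 2, -9) = 2
d (MIN): min(4, -2) = -2
e (MIN): min(5, -7) = -7
f (MIN): min(-6, -2) = -6
Q (MAX): max(-2, -7, -6) = -2
start (MIN): min(2, -2) = -2
MIN at start wants the lowest of {P=2, Q=-2}, so chooses Q.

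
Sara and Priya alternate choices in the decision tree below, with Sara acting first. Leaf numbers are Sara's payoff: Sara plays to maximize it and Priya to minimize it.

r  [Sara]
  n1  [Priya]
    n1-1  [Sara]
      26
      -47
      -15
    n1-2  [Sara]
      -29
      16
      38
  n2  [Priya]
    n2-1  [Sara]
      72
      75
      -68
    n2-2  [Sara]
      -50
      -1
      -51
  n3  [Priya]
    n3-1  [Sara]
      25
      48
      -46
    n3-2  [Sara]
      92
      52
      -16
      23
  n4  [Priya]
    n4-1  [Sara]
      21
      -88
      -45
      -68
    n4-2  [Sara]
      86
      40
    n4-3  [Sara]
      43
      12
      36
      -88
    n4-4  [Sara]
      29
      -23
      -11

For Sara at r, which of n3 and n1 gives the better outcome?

n3

n3-1 (Sara): max(25, 48, -46) = 48
n3-2 (Sara): max(92, 52, -16, 23) = 92
n3 (Priya): min(48, 92) = 48
n1-1 (Sara): max(26, -47, -15) = 26
n1-2 (Sara): max(-29, 16, 38) = 38
n1 (Priya): min(26, 38) = 26
Sara prefers the higher value; n3=48, n1=26. n3 is better since 48 > 26.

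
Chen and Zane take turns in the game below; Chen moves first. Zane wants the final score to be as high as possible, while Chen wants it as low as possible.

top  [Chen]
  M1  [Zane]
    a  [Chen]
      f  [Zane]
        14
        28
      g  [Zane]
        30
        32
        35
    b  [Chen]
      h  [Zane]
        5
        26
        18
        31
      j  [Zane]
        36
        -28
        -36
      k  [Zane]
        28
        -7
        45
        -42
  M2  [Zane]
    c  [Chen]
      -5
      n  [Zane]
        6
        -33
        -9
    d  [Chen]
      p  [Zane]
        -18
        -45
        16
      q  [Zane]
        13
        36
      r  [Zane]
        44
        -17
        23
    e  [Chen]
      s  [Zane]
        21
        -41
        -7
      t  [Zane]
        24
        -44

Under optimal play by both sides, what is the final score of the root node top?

21

f (Zane): max(14, 28) = 28
g (Zane): max(30, 32, 35) = 35
a (Chen): min(28, 35) = 28
h (Zane): max(5, 26, 18, 31) = 31
j (Zane): max(36, -28, -36) = 36
k (Zane): max(28, -7, 45, -42) = 45
b (Chen): min(31, 36, 45) = 31
M1 (Zane): max(28, 31) = 31
n (Zane): max(6, -33, -9) = 6
c (Chen): min(-5, 6) = -5
p (Zane): max(-18, -45, 16) = 16
q (Zane): max(13, 36) = 36
r (Zane): max(44, -17, 23) = 44
d (Chen): min(16, 36, 44) = 16
s (Zane): max(21, -41, -7) = 21
t (Zane): max(24, -44) = 24
e (Chen): min(21, 24) = 21
M2 (Zane): max(-5, 16, 21) = 21
top (Chen): min(31, 21) = 21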